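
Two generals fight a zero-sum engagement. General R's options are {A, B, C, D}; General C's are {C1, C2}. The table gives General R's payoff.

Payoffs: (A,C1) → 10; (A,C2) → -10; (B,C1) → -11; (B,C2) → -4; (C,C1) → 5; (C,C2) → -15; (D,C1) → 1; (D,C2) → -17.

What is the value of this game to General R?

Row minima: A → -10, B → -11, C → -15, D → -17; maximin = -10.
Column maxima: C1 → 10, C2 → -4; minimax = -4.
-10 ≠ -4, so there is no saddle point; optimal play is mixed.
C is strictly dominated by A, so General R never plays it.
D is strictly dominated by A, so General R never plays it.
On the remaining 2×2 (A, B vs C1, C2):
Let General R play A with probability p. Expected payoff against C1: 10p + (-11)(1−p) = 21p − 11; against C2: (-10)p + (-4)(1−p) = −6p − 4.
Setting these equal: 21p − 11 = −6p − 4 ⇒ 27p = 7 ⇒ p = 7/27, and the value is (21)·(7/27) − 11 = -50/9.
For General C: with q = P(C1), equating A's and B's payoffs gives 20q − 10 = −7q − 4 ⇒ q = 2/9.

-50/9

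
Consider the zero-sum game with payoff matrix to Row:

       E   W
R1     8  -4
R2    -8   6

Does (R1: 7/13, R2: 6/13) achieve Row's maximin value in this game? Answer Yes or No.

Yes

Against E this mix gives (7/13)·8 + (6/13)·(-8) = 8/13.
Against W this mix gives (7/13)·(-4) + (6/13)·6 = 8/13.
All of Column's active replies (E, W) yield 8/13, and no column does worse for Row. The mix makes Column indifferent and guarantees 8/13, so it is optimal.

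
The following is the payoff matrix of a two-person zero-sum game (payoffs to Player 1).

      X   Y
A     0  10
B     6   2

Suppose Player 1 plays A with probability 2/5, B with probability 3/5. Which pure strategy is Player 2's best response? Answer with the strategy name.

If Player 2 plays X, Player 1's expected payoff is (2/5)·0 + (3/5)·6 = 18/5.
If Player 2 plays Y, Player 1's expected payoff is (2/5)·10 + (3/5)·2 = 26/5.
Player 2 minimizes Player 1's payoff; the smallest is 18/5, so the best response is X.

X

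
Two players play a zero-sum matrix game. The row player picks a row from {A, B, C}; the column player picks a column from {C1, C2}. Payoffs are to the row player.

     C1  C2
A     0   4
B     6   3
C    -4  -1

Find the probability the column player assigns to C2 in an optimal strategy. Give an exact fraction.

Row minima: A → 0, B → 3, C → -4; maximin = 3.
Column maxima: C1 → 6, C2 → 4; minimax = 4.
3 ≠ 4, so there is no saddle point; optimal play is mixed.
C is strictly dominated by A, so the row player never plays it.
On the remaining 2×2 (A, B vs C1, C2):
Let the row player play A with probability p. Expected payoff against C1: 0p + 6(1−p) = −6p + 6; against C2: 4p + 3(1−p) = p + 3.
Setting these equal: −6p + 6 = p + 3 ⇒ −7p = -3 ⇒ p = 3/7, and the value is (-6)·(3/7) + 6 = 24/7.
For the column player: with q = P(C1), equating A's and B's payoffs gives −4q + 4 = 3q + 3 ⇒ q = 1/7.

6/7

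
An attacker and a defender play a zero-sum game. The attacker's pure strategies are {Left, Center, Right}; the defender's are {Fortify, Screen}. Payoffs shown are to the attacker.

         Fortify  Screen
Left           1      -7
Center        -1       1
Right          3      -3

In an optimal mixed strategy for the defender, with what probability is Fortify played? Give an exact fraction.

Row minima: Left → -7, Center → -1, Right → -3; maximin = -1.
Column maxima: Fortify → 3, Screen → 1; minimax = 1.
-1 ≠ 1, so there is no saddle point; optimal play is mixed.
Left is strictly dominated by Right, so the attacker never plays it.
On the remaining 2×2 (Center, Right vs Fortify, Screen):
Let the attacker play Center with probability p. Expected payoff against Fortify: (-1)p + 3(1−p) = −4p + 3; against Screen: 1p + (-3)(1−p) = 4p − 3.
Setting these equal: −4p + 3 = 4p − 3 ⇒ −8p = -6 ⇒ p = 3/4, and the value is (-4)·(3/4) + 3 = 0.
For the defender: with q = P(Fortify), equating Center's and Right's payoffs gives −2q + 1 = 6q − 3 ⇒ q = 1/2.

1/2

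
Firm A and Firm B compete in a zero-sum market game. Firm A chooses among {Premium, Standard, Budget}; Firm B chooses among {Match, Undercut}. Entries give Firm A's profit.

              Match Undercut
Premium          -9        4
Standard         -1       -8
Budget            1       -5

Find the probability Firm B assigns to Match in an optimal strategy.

Row minima: Premium → -9, Standard → -8, Budget → -5; maximin = -5.
Column maxima: Match → 1, Undercut → 4; minimax = 1.
-5 ≠ 1, so there is no saddle point; optimal play is mixed.
Standard is strictly dominated by Budget, so Firm A never plays it.
On the remaining 2×2 (Premium, Budget vs Match, Undercut):
Let Firm A play Premium with probability p. Expected payoff against Match: (-9)p + 1(1−p) = −10p + 1; against Undercut: 4p + (-5)(1−p) = 9p − 5.
Setting these equal: −10p + 1 = 9p − 5 ⇒ −19p = -6 ⇒ p = 6/19, and the value is (-10)·(6/19) + 1 = -41/19.
For Firm B: with q = P(Match), equating Premium's and Budget's payoffs gives −13q + 4 = 6q − 5 ⇒ q = 9/19.

9/19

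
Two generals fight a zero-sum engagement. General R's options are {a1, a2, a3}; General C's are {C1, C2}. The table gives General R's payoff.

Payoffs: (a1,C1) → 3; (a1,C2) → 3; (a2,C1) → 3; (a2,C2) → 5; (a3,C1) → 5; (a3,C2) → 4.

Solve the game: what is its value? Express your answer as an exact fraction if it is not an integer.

Row minima: a1 → 3, a2 → 3, a3 → 4; maximin = 4.
Column maxima: C1 → 5, C2 → 5; minimax = 5.
4 ≠ 5, so there is no saddle point; optimal play is mixed.
a1 is strictly dominated by a3, so General R never plays it.
On the remaining 2×2 (a2, a3 vs C1, C2):
Let General R play a2 with probability p. Expected payoff against C1: 3p + 5(1−p) = −2p + 5; against C2: 5p + 4(1−p) = p + 4.
Setting these equal: −2p + 5 = p + 4 ⇒ −3p = -1 ⇒ p = 1/3, and the value is (-2)·(1/3) + 5 = 13/3.
For General C: with q = P(C1), equating a2's and a3's payoffs gives −2q + 5 = q + 4 ⇒ q = 1/3.

13/3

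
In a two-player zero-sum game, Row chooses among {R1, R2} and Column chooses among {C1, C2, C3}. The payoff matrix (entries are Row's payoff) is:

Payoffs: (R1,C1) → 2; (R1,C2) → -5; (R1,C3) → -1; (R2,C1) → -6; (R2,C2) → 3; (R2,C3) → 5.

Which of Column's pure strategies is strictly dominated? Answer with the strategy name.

C3

C2 holds Row's payoff strictly below C3 in every row: -5 < -1, 3 < 5.
So C3 is strictly dominated for Column.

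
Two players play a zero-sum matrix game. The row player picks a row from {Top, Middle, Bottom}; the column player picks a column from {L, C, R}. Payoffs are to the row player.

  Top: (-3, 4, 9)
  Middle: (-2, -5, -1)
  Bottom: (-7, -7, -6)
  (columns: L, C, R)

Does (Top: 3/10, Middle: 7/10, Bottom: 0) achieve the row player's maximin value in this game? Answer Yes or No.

Against L this mix gives (3/10)·(-3) + (7/10)·(-2) = -23/10.
Against C this mix gives (3/10)·4 + (7/10)·(-5) = -23/10.
Against R this mix gives (3/10)·9 + (7/10)·(-1) = 2.
All of the column player's active replies (L, C) yield -23/10, and no column does worse for the row player. The mix makes the column player indifferent and guarantees -23/10, so it is optimal.

Yes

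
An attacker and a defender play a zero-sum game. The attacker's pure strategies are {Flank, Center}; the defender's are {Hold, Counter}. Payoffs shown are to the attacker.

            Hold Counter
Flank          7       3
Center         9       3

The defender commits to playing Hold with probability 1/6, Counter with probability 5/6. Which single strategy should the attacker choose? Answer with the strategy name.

Center

Expected payoff of Flank: (1/6)·7 + (5/6)·3 = 11/3.
Expected payoff of Center: (1/6)·9 + (5/6)·3 = 4.
The largest is 4, so the attacker's best response is Center.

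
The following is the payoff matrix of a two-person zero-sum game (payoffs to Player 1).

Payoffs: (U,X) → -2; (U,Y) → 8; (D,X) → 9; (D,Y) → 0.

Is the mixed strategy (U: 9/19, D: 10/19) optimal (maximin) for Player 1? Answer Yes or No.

Yes

Against X this mix gives (9/19)·(-2) + (10/19)·9 = 72/19.
Against Y this mix gives (9/19)·8 + (10/19)·0 = 72/19.
All of Player 2's active replies (X, Y) yield 72/19, and no column does worse for Player 1. The mix makes Player 2 indifferent and guarantees 72/19, so it is optimal.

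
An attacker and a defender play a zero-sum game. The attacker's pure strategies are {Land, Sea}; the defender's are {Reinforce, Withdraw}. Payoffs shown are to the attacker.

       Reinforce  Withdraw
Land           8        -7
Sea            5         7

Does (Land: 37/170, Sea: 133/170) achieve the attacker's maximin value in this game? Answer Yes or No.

No

Against Reinforce this mix gives (37/170)·8 + (133/170)·5 = 961/170.
Against Withdraw this mix gives (37/170)·(-7) + (133/170)·7 = 336/85.
The defender will play Withdraw, holding the attacker to 336/85. Shifting weight toward the row that does better against Withdraw would raise this floor (the equalizing mix achieves 91/17 against both Withdraw and Reinforce), so the proposed strategy is not optimal.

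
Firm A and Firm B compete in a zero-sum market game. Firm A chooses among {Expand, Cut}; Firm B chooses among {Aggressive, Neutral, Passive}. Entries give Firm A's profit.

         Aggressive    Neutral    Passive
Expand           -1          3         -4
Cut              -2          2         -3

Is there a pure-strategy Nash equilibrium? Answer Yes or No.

Row minima: Expand → -4, Cut → -3; maximin = -3.
Column maxima: Aggressive → -1, Neutral → 3, Passive → -3; minimax = -3.
maximin = minimax = -3, so a saddle point exists.

Yes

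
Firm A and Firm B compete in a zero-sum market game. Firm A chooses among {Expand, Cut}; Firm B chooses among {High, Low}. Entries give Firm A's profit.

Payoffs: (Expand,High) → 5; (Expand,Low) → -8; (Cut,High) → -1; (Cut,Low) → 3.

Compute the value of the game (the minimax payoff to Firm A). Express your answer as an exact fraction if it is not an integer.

7/17

Row minima: Expand → -8, Cut → -1; maximin = -1.
Column maxima: High → 5, Low → 3; minimax = 3.
-1 ≠ 3, so there is no saddle point; optimal play is mixed.
Let Firm A play Expand with probability p. Expected payoff against High: 5p + (-1)(1−p) = 6p − 1; against Low: (-8)p + 3(1−p) = −11p + 3.
Setting these equal: 6p − 1 = −11p + 3 ⇒ 17p = 4 ⇒ p = 4/17, and the value is (6)·(4/17) − 1 = 7/17.
For Firm B: with q = P(High), equating Expand's and Cut's payoffs gives 13q − 8 = −4q + 3 ⇒ q = 11/17.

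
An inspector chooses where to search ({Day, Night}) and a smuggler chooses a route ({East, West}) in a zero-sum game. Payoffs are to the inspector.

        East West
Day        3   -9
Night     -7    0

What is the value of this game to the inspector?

-63/19

Row minima: Day → -9, Night → -7; maximin = -7.
Column maxima: East → 3, West → 0; minimax = 0.
-7 ≠ 0, so there is no saddle point; optimal play is mixed.
Let the inspector play Day with probability p. Expected payoff against East: 3p + (-7)(1−p) = 10p − 7; against West: (-9)p + 0(1−p) = −9p.
Setting these equal: 10p − 7 = −9p ⇒ 19p = 7 ⇒ p = 7/19, and the value is (10)·(7/19) − 7 = -63/19.
For the smuggler: with q = P(East), equating Day's and Night's payoffs gives 12q − 9 = −7q ⇒ q = 9/19.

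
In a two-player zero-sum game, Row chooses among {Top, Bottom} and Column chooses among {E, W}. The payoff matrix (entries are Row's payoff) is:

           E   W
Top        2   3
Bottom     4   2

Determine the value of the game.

8/3

Row minima: Top → 2, Bottom → 2; maximin = 2.
Column maxima: E → 4, W → 3; minimax = 3.
2 ≠ 3, so there is no saddle point; optimal play is mixed.
Let Row play Top with probability p. Expected payoff against E: 2p + 4(1−p) = −2p + 4; against W: 3p + 2(1−p) = p + 2.
Setting these equal: −2p + 4 = p + 2 ⇒ −3p = -2 ⇒ p = 2/3, and the value is (-2)·(2/3) + 4 = 8/3.
For Column: with q = P(E), equating Top's and Bottom's payoffs gives −q + 3 = 2q + 2 ⇒ q = 1/3.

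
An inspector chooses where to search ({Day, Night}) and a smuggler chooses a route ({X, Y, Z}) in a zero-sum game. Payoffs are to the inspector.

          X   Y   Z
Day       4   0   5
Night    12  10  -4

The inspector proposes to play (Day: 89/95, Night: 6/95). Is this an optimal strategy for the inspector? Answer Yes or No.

Against X this mix gives (89/95)·4 + (6/95)·12 = 428/95.
Against Y this mix gives (89/95)·0 + (6/95)·10 = 12/19.
Against Z this mix gives (89/95)·5 + (6/95)·(-4) = 421/95.
The smuggler will play Y, holding the inspector to 12/19. Shifting weight toward the row that does better against Y would raise this floor (the equalizing mix achieves 50/19 against both Y and Z), so the proposed strategy is not optimal.

No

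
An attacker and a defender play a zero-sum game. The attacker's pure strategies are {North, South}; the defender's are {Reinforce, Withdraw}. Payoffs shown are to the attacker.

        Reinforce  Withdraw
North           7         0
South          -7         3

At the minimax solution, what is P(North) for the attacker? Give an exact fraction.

10/17

Row minima: North → 0, South → -7; maximin = 0.
Column maxima: Reinforce → 7, Withdraw → 3; minimax = 3.
0 ≠ 3, so there is no saddle point; optimal play is mixed.
Let the attacker play North with probability p. Expected payoff against Reinforce: 7p + (-7)(1−p) = 14p − 7; against Withdraw: 0p + 3(1−p) = −3p + 3.
Setting these equal: 14p − 7 = −3p + 3 ⇒ 17p = 10 ⇒ p = 10/17, and the value is (14)·(10/17) − 7 = 21/17.
For the defender: with q = P(Reinforce), equating North's and South's payoffs gives 7q = −10q + 3 ⇒ q = 3/17.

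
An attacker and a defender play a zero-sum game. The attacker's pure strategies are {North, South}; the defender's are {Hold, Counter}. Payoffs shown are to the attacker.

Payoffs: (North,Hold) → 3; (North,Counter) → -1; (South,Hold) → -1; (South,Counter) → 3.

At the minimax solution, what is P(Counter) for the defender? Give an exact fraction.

1/2

Row minima: North → -1, South → -1; maximin = -1.
Column maxima: Hold → 3, Counter → 3; minimax = 3.
-1 ≠ 3, so there is no saddle point; optimal play is mixed.
Let the attacker play North with probability p. Expected payoff against Hold: 3p + (-1)(1−p) = 4p − 1; against Counter: (-1)p + 3(1−p) = −4p + 3.
Setting these equal: 4p − 1 = −4p + 3 ⇒ 8p = 4 ⇒ p = 1/2, and the value is (4)·(1/2) − 1 = 1.
For the defender: with q = P(Hold), equating North's and South's payoffs gives 4q − 1 = −4q + 3 ⇒ q = 1/2.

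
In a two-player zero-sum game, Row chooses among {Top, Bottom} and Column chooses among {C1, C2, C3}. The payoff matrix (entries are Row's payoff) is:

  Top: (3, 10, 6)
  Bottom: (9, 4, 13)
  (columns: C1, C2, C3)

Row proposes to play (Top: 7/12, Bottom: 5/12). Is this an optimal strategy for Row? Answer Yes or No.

Against C1 this mix gives (7/12)·3 + (5/12)·9 = 11/2.
Against C2 this mix gives (7/12)·10 + (5/12)·4 = 15/2.
Against C3 this mix gives (7/12)·6 + (5/12)·13 = 107/12.
Column will play C1, holding Row to 11/2. Shifting weight toward the row that does better against C1 would raise this floor (the equalizing mix achieves 13/2 against both C1 and C2), so the proposed strategy is not optimal.

No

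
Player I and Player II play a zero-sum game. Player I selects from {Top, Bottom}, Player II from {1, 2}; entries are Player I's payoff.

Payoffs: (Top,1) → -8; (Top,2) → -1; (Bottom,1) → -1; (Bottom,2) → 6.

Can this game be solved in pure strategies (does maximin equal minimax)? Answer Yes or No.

Yes

Row minima: Top → -8, Bottom → -1; maximin = -1.
Column maxima: 1 → -1, 2 → 6; minimax = -1.
maximin = minimax = -1, so a saddle point exists.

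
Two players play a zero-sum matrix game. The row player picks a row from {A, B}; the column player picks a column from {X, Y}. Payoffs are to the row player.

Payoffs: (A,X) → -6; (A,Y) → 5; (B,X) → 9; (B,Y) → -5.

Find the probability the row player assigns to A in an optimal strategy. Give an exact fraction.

14/25

Row minima: A → -6, B → -5; maximin = -5.
Column maxima: X → 9, Y → 5; minimax = 5.
-5 ≠ 5, so there is no saddle point; optimal play is mixed.
Let the row player play A with probability p. Expected payoff against X: (-6)p + 9(1−p) = −15p + 9; against Y: 5p + (-5)(1−p) = 10p − 5.
Setting these equal: −15p + 9 = 10p − 5 ⇒ −25p = -14 ⇒ p = 14/25, and the value is (-15)·(14/25) + 9 = 3/5.
For the column player: with q = P(X), equating A's and B's payoffs gives −11q + 5 = 14q − 5 ⇒ q = 2/5.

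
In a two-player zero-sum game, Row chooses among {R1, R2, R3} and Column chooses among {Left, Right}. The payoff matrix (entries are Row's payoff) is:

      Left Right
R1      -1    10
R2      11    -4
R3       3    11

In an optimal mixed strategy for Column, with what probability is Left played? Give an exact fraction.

Row minima: R1 → -1, R2 → -4, R3 → 3; maximin = 3.
Column maxima: Left → 11, Right → 11; minimax = 11.
3 ≠ 11, so there is no saddle point; optimal play is mixed.
R1 is strictly dominated by R3, so Row never plays it.
On the remaining 2×2 (R2, R3 vs Left, Right):
Let Row play R2 with probability p. Expected payoff against Left: 11p + 3(1−p) = 8p + 3; against Right: (-4)p + 11(1−p) = −15p + 11.
Setting these equal: 8p + 3 = −15p + 11 ⇒ 23p = 8 ⇒ p = 8/23, and the value is (8)·(8/23) + 3 = 133/23.
For Column: with q = P(Left), equating R2's and R3's payoffs gives 15q − 4 = −8q + 11 ⇒ q = 15/23.

15/23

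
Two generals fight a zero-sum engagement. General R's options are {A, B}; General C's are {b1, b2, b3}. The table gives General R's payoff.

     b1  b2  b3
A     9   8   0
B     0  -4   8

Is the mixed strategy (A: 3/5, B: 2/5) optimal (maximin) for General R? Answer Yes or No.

Against b1 this mix gives (3/5)·9 + (2/5)·0 = 27/5.
Against b2 this mix gives (3/5)·8 + (2/5)·(-4) = 16/5.
Against b3 this mix gives (3/5)·0 + (2/5)·8 = 16/5.
All of General C's active replies (b2, b3) yield 16/5, and no column does worse for General R. The mix makes General C indifferent and guarantees 16/5, so it is optimal.

Yes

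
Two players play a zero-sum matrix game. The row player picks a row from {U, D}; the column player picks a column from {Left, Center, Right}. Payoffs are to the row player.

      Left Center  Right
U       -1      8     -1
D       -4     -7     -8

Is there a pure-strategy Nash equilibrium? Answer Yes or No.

Yes

Row minima: U → -1, D → -8; maximin = -1.
Column maxima: Left → -1, Center → 8, Right → -1; minimax = -1.
maximin = minimax = -1, so a saddle point exists.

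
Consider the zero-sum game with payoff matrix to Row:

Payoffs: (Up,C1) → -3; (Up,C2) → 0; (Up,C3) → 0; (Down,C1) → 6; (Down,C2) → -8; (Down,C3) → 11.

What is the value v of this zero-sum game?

Row minima: Up → -3, Down → -8; maximin = -3.
Column maxima: C1 → 6, C2 → 0, C3 → 11; minimax = 0.
-3 ≠ 0, so there is no saddle point; optimal play is mixed.
C3 is strictly dominated by C1 (it gives Row strictly more in every row), so Column never plays it.
On the remaining 2×2 (Up, Down vs C1, C2):
Let Row play Up with probability p. Expected payoff against C1: (-3)p + 6(1−p) = −9p + 6; against C2: 0p + (-8)(1−p) = 8p − 8.
Setting these equal: −9p + 6 = 8p − 8 ⇒ −17p = -14 ⇒ p = 14/17, and the value is (-9)·(14/17) + 6 = -24/17.
For Column: with q = P(C1), equating Up's and Down's payoffs gives −3q = 14q − 8 ⇒ q = 8/17.

-24/17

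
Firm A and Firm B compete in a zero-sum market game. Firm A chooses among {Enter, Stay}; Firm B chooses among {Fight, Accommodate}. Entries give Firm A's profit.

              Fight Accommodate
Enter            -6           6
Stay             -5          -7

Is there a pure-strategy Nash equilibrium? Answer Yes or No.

No

Row minima: Enter → -6, Stay → -7; maximin = -6.
Column maxima: Fight → -5, Accommodate → 6; minimax = -5.
-6 ≠ -5, so no pure-strategy equilibrium exists.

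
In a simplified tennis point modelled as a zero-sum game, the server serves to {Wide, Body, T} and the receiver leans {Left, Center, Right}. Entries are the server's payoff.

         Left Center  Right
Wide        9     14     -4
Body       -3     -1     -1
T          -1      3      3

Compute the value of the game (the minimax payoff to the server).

23/17

Row minima: Wide → -4, Body → -3, T → -1; maximin = -1.
Column maxima: Left → 9, Center → 14, Right → 3; minimax = 3.
-1 ≠ 3, so there is no saddle point; optimal play is mixed.
Body is strictly dominated by T, so the server never plays it.
Center is strictly dominated by Left (it gives the server strictly more in every row), so the receiver never plays it.
On the remaining 2×2 (Wide, T vs Left, Right):
Let the server play Wide with probability p. Expected payoff against Left: 9p + (-1)(1−p) = 10p − 1; against Right: (-4)p + 3(1−p) = −7p + 3.
Setting these equal: 10p − 1 = −7p + 3 ⇒ 17p = 4 ⇒ p = 4/17, and the value is (10)·(4/17) − 1 = 23/17.
For the receiver: with q = P(Left), equating Wide's and T's payoffs gives 13q − 4 = −4q + 3 ⇒ q = 7/17.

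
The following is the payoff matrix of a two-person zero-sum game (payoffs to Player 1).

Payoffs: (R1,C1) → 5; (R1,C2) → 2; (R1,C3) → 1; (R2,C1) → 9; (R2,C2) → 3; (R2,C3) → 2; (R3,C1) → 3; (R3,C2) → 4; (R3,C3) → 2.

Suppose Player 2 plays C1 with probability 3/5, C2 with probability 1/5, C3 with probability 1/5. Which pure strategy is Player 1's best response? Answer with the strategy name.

Expected payoff of R1: (3/5)·5 + (1/5)·2 + (1/5)·1 = 18/5.
Expected payoff of R2: (3/5)·9 + (1/5)·3 + (1/5)·2 = 32/5.
Expected payoff of R3: (3/5)·3 + (1/5)·4 + (1/5)·2 = 3.
The largest is 32/5, so Player 1's best response is R2.

R2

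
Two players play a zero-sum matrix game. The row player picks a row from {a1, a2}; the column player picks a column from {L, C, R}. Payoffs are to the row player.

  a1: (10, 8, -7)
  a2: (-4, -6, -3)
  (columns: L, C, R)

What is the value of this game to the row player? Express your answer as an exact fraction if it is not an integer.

-11/3

Row minima: a1 → -7, a2 → -6; maximin = -6.
Column maxima: L → 10, C → 8, R → -3; minimax = -3.
-6 ≠ -3, so there is no saddle point; optimal play is mixed.
L is strictly dominated by C (it gives the row player strictly more in every row), so the column player never plays it.
On the remaining 2×2 (a1, a2 vs C, R):
Let the row player play a1 with probability p. Expected payoff against C: 8p + (-6)(1−p) = 14p − 6; against R: (-7)p + (-3)(1−p) = −4p − 3.
Setting these equal: 14p − 6 = −4p − 3 ⇒ 18p = 3 ⇒ p = 1/6, and the value is (14)·(1/6) − 6 = -11/3.
For the column player: with q = P(C), equating a1's and a2's payoffs gives 15q − 7 = −3q − 3 ⇒ q = 2/9.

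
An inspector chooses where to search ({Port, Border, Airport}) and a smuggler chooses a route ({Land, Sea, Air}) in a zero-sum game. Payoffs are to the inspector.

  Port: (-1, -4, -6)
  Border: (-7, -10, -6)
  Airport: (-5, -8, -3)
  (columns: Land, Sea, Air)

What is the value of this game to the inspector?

Row minima: Port → -6, Border → -10, Airport → -8; maximin = -6.
Column maxima: Land → -1, Sea → -4, Air → -3; minimax = -4.
-6 ≠ -4, so there is no saddle point; optimal play is mixed.
Border is strictly dominated by Airport, so the inspector never plays it.
Land is strictly dominated by Sea (it gives the inspector strictly more in every row), so the smuggler never plays it.
On the remaining 2×2 (Port, Airport vs Sea, Air):
Let the inspector play Port with probability p. Expected payoff against Sea: (-4)p + (-8)(1−p) = 4p − 8; against Air: (-6)p + (-3)(1−p) = −3p − 3.
Setting these equal: 4p − 8 = −3p − 3 ⇒ 7p = 5 ⇒ p = 5/7, and the value is (4)·(5/7) − 8 = -36/7.
For the smuggler: with q = P(Sea), equating Port's and Airport's payoffs gives 2q − 6 = −5q − 3 ⇒ q = 3/7.

-36/7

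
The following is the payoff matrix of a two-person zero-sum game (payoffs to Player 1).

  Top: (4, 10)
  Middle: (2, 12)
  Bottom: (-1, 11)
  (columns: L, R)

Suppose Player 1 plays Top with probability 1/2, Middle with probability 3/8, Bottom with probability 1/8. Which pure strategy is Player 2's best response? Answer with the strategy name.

If Player 2 plays L, Player 1's expected payoff is (1/2)·4 + (3/8)·2 + (1/8)·(-1) = 21/8.
If Player 2 plays R, Player 1's expected payoff is (1/2)·10 + (3/8)·12 + (1/8)·11 = 87/8.
Player 2 minimizes Player 1's payoff; the smallest is 21/8, so the best response is L.

L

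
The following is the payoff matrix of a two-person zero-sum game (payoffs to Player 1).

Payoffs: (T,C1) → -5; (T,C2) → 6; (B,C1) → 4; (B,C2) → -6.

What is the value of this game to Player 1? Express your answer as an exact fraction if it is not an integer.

-2/7

Row minima: T → -5, B → -6; maximin = -5.
Column maxima: C1 → 4, C2 → 6; minimax = 4.
-5 ≠ 4, so there is no saddle point; optimal play is mixed.
Let Player 1 play T with probability p. Expected payoff against C1: (-5)p + 4(1−p) = −9p + 4; against C2: 6p + (-6)(1−p) = 12p − 6.
Setting these equal: −9p + 4 = 12p − 6 ⇒ −21p = -10 ⇒ p = 10/21, and the value is (-9)·(10/21) + 4 = -2/7.
For Player 2: with q = P(C1), equating T's and B's payoffs gives −11q + 6 = 10q − 6 ⇒ q = 4/7.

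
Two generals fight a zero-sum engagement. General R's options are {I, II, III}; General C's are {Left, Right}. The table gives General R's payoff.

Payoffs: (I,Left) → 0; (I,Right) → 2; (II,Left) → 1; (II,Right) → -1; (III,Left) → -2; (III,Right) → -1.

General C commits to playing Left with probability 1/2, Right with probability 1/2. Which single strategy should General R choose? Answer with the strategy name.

I

Expected payoff of I: (1/2)·0 + (1/2)·2 = 1.
Expected payoff of II: (1/2)·1 + (1/2)·(-1) = 0.
Expected payoff of III: (1/2)·(-2) + (1/2)·(-1) = -3/2.
The largest is 1, so General R's best response is I.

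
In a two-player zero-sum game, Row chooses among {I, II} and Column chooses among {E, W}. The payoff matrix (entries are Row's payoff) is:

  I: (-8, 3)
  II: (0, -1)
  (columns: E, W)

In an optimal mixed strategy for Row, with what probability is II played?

11/12

Row minima: I → -8, II → -1; maximin = -1.
Column maxima: E → 0, W → 3; minimax = 0.
-1 ≠ 0, so there is no saddle point; optimal play is mixed.
Let Row play I with probability p. Expected payoff against E: (-8)p + 0(1−p) = −8p; against W: 3p + (-1)(1−p) = 4p − 1.
Setting these equal: −8p = 4p − 1 ⇒ −12p = -1 ⇒ p = 1/12, and the value is (-8)·(1/12) = -2/3.
For Column: with q = P(E), equating I's and II's payoffs gives −11q + 3 = q − 1 ⇒ q = 1/3.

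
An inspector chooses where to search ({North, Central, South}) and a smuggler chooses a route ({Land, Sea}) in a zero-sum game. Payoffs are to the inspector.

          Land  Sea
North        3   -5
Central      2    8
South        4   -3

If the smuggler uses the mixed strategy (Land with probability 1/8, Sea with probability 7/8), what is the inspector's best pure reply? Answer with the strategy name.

Central

Expected payoff of North: (1/8)·3 + (7/8)·(-5) = -4.
Expected payoff of Central: (1/8)·2 + (7/8)·8 = 29/4.
Expected payoff of South: (1/8)·4 + (7/8)·(-3) = -17/8.
The largest is 29/4, so the inspector's best response is Central.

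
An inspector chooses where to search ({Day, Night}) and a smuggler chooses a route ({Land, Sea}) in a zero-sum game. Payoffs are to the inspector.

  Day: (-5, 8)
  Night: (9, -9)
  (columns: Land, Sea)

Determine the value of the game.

27/31

Row minima: Day → -5, Night → -9; maximin = -5.
Column maxima: Land → 9, Sea → 8; minimax = 8.
-5 ≠ 8, so there is no saddle point; optimal play is mixed.
Let the inspector play Day with probability p. Expected payoff against Land: (-5)p + 9(1−p) = −14p + 9; against Sea: 8p + (-9)(1−p) = 17p − 9.
Setting these equal: −14p + 9 = 17p − 9 ⇒ −31p = -18 ⇒ p = 18/31, and the value is (-14)·(18/31) + 9 = 27/31.
For the smuggler: with q = P(Land), equating Day's and Night's payoffs gives −13q + 8 = 18q − 9 ⇒ q = 17/31.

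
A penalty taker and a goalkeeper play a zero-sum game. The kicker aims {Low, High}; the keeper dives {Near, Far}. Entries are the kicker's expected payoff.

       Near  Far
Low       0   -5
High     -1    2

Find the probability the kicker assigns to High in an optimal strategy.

5/8

Row minima: Low → -5, High → -1; maximin = -1.
Column maxima: Near → 0, Far → 2; minimax = 0.
-1 ≠ 0, so there is no saddle point; optimal play is mixed.
Let the kicker play Low with probability p. Expected payoff against Near: 0p + (-1)(1−p) = p − 1; against Far: (-5)p + 2(1−p) = −7p + 2.
Setting these equal: p − 1 = −7p + 2 ⇒ 8p = 3 ⇒ p = 3/8, and the value is (1)·(3/8) − 1 = -5/8.
For the keeper: with q = P(Near), equating Low's and High's payoffs gives 5q − 5 = −3q + 2 ⇒ q = 7/8.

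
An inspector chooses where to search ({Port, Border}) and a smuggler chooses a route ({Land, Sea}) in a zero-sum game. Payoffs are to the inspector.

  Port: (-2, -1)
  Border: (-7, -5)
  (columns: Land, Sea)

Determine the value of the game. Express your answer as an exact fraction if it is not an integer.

-2

Row minima: Port → -2, Border → -7; maximin = -2.
Column maxima: Land → -2, Sea → -1; minimax = -2.
Since maximin = minimax = -2, there is a saddle point and the value is -2.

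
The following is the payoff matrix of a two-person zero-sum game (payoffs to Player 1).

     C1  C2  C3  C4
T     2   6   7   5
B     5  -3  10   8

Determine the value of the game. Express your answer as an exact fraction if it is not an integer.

3

Row minima: T → 2, B → -3; maximin = 2.
Column maxima: C1 → 5, C2 → 6, C3 → 10, C4 → 8; minimax = 5.
2 ≠ 5, so there is no saddle point; optimal play is mixed.
C3 is strictly dominated by C1 (it gives Player 1 strictly more in every row), so Player 2 never plays it.
C4 is strictly dominated by C1 (it gives Player 1 strictly more in every row), so Player 2 never plays it.
On the remaining 2×2 (T, B vs C1, C2):
Let Player 1 play T with probability p. Expected payoff against C1: 2p + 5(1−p) = −3p + 5; against C2: 6p + (-3)(1−p) = 9p − 3.
Setting these equal: −3p + 5 = 9p − 3 ⇒ −12p = -8 ⇒ p = 2/3, and the value is (-3)·(2/3) + 5 = 3.
For Player 2: with q = P(C1), equating T's and B's payoffs gives −4q + 6 = 8q − 3 ⇒ q = 3/4.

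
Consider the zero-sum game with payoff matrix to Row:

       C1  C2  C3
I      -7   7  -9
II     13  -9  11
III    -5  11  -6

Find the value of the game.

67/37

Row minima: I → -9, II → -9, III → -6; maximin = -6.
Column maxima: C1 → 13, C2 → 11, C3 → 11; minimax = 11.
-6 ≠ 11, so there is no saddle point; optimal play is mixed.
I is strictly dominated by III, so Row never plays it.
C1 is strictly dominated by C3 (it gives Row strictly more in every row), so Column never plays it.
On the remaining 2×2 (II, III vs C2, C3):
Let Row play II with probability p. Expected payoff against C2: (-9)p + 11(1−p) = −20p + 11; against C3: 11p + (-6)(1−p) = 17p − 6.
Setting these equal: −20p + 11 = 17p − 6 ⇒ −37p = -17 ⇒ p = 17/37, and the value is (-20)·(17/37) + 11 = 67/37.
For Column: with q = P(C2), equating II's and III's payoffs gives −20q + 11 = 17q − 6 ⇒ q = 17/37.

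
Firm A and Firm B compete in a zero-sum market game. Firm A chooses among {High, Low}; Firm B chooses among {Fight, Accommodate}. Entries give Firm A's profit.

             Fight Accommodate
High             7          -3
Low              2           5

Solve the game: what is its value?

Row minima: High → -3, Low → 2; maximin = 2.
Column maxima: Fight → 7, Accommodate → 5; minimax = 5.
2 ≠ 5, so there is no saddle point; optimal play is mixed.
Let Firm A play High with probability p. Expected payoff against Fight: 7p + 2(1−p) = 5p + 2; against Accommodate: (-3)p + 5(1−p) = −8p + 5.
Setting these equal: 5p + 2 = −8p + 5 ⇒ 13p = 3 ⇒ p = 3/13, and the value is (5)·(3/13) + 2 = 41/13.
For Firm B: with q = P(Fight), equating High's and Low's payoffs gives 10q − 3 = −3q + 5 ⇒ q = 8/13.

41/13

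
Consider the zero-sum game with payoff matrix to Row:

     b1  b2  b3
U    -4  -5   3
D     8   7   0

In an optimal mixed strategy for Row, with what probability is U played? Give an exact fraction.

7/15

Row minima: U → -5, D → 0; maximin = 0.
Column maxima: b1 → 8, b2 → 7, b3 → 3; minimax = 3.
0 ≠ 3, so there is no saddle point; optimal play is mixed.
b1 is strictly dominated by b2 (it gives Row strictly more in every row), so Column never plays it.
On the remaining 2×2 (U, D vs b2, b3):
Let Row play U with probability p. Expected payoff against b2: (-5)p + 7(1−p) = −12p + 7; against b3: 3p + 0(1−p) = 3p.
Setting these equal: −12p + 7 = 3p ⇒ −15p = -7 ⇒ p = 7/15, and the value is (-12)·(7/15) + 7 = 7/5.
For Column: with q = P(b2), equating U's and D's payoffs gives −8q + 3 = 7q ⇒ q = 1/5.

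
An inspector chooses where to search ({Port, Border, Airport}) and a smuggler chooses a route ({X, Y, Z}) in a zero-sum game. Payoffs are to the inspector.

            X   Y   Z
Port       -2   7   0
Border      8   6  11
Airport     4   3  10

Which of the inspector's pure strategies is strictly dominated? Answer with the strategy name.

Airport

Border gives a strictly higher payoff than Airport against every column: 8 > 4, 6 > 3, 11 > 10.
So Airport is strictly dominated and the inspector never plays it.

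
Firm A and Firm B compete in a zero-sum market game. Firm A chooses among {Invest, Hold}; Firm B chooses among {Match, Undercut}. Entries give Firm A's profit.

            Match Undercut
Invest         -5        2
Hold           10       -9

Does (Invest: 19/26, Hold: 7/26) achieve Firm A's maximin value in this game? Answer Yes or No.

Yes

Against Match this mix gives (19/26)·(-5) + (7/26)·10 = -25/26.
Against Undercut this mix gives (19/26)·2 + (7/26)·(-9) = -25/26.
All of Firm B's active replies (Match, Undercut) yield -25/26, and no column does worse for Firm A. The mix makes Firm B indifferent and guarantees -25/26, so it is optimal.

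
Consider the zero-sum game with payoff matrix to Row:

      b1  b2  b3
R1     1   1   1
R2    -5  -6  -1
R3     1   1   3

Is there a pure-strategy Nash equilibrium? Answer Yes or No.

Yes

Row minima: R1 → 1, R2 → -6, R3 → 1; maximin = 1.
Column maxima: b1 → 1, b2 → 1, b3 → 3; minimax = 1.
maximin = minimax = 1, so a saddle point exists.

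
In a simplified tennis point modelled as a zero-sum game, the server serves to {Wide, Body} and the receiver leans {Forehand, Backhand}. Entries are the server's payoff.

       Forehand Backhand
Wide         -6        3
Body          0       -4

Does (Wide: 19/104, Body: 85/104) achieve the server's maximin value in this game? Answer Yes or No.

Against Forehand this mix gives (19/104)·(-6) + (85/104)·0 = -57/52.
Against Backhand this mix gives (19/104)·3 + (85/104)·(-4) = -283/104.
The receiver will play Backhand, holding the server to -283/104. Shifting weight toward the row that does better against Backhand would raise this floor (the equalizing mix achieves -24/13 against both Backhand and Forehand), so the proposed strategy is not optimal.

No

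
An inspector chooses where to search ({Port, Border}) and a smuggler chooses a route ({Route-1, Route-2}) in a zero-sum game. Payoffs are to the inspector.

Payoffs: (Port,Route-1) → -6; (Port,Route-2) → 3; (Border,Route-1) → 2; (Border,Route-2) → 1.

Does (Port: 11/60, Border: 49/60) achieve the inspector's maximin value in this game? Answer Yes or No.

No

Against Route-1 this mix gives (11/60)·(-6) + (49/60)·2 = 8/15.
Against Route-2 this mix gives (11/60)·3 + (49/60)·1 = 41/30.
The smuggler will play Route-1, holding the inspector to 8/15. Shifting weight toward the row that does better against Route-1 would raise this floor (the equalizing mix achieves 6/5 against both Route-1 and Route-2), so the proposed strategy is not optimal.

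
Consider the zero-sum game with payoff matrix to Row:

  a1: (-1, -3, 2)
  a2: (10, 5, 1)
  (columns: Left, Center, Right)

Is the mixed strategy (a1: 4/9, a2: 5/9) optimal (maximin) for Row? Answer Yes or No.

Against Left this mix gives (4/9)·(-1) + (5/9)·10 = 46/9.
Against Center this mix gives (4/9)·(-3) + (5/9)·5 = 13/9.
Against Right this mix gives (4/9)·2 + (5/9)·1 = 13/9.
All of Column's active replies (Center, Right) yield 13/9, and no column does worse for Row. The mix makes Column indifferent and guarantees 13/9, so it is optimal.

Yes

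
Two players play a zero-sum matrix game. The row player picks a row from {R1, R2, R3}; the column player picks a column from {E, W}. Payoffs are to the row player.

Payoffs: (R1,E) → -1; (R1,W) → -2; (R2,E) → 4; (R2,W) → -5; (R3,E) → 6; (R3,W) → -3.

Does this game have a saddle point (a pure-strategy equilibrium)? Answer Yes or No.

Row minima: R1 → -2, R2 → -5, R3 → -3; maximin = -2.
Column maxima: E → 6, W → -2; minimax = -2.
maximin = minimax = -2, so a saddle point exists.

Yes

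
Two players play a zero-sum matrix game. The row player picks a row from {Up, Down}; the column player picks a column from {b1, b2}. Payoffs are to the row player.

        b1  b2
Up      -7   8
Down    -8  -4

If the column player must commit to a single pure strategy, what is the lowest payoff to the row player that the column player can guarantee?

-7

Column maxima: b1 → -7, b2 → 8.
The smallest of these is -7.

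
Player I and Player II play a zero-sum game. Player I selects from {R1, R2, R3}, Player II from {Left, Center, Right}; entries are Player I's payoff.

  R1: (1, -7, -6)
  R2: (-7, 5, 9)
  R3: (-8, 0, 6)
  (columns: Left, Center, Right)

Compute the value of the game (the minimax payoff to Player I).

-11/5

Row minima: R1 → -7, R2 → -7, R3 → -8; maximin = -7.
Column maxima: Left → 1, Center → 5, Right → 9; minimax = 1.
-7 ≠ 1, so there is no saddle point; optimal play is mixed.
R3 is strictly dominated by R2, so Player I never plays it.
Right is strictly dominated by Center (it gives Player I strictly more in every row), so Player II never plays it.
On the remaining 2×2 (R1, R2 vs Left, Center):
Let Player I play R1 with probability p. Expected payoff against Left: 1p + (-7)(1−p) = 8p − 7; against Center: (-7)p + 5(1−p) = −12p + 5.
Setting these equal: 8p − 7 = −12p + 5 ⇒ 20p = 12 ⇒ p = 3/5, and the value is (8)·(3/5) − 7 = -11/5.
For Player II: with q = P(Left), equating R1's and R2's payoffs gives 8q − 7 = −12q + 5 ⇒ q = 3/5.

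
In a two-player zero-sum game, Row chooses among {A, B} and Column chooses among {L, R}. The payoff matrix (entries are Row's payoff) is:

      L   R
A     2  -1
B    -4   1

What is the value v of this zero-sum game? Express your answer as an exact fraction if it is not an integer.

Row minima: A → -1, B → -4; maximin = -1.
Column maxima: L → 2, R → 1; minimax = 1.
-1 ≠ 1, so there is no saddle point; optimal play is mixed.
Let Row play A with probability p. Expected payoff against L: 2p + (-4)(1−p) = 6p − 4; against R: (-1)p + 1(1−p) = −2p + 1.
Setting these equal: 6p − 4 = −2p + 1 ⇒ 8p = 5 ⇒ p = 5/8, and the value is (6)·(5/8) − 4 = -1/4.
For Column: with q = P(L), equating A's and B's payoffs gives 3q − 1 = −5q + 1 ⇒ q = 1/4.

-1/4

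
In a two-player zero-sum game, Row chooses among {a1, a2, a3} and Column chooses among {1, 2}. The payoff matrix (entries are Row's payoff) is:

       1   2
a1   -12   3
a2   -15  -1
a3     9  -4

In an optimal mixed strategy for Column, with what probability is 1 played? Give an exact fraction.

1/4

Row minima: a1 → -12, a2 → -15, a3 → -4; maximin = -4.
Column maxima: 1 → 9, 2 → 3; minimax = 3.
-4 ≠ 3, so there is no saddle point; optimal play is mixed.
a2 is strictly dominated by a1, so Row never plays it.
On the remaining 2×2 (a1, a3 vs 1, 2):
Let Row play a1 with probability p. Expected payoff against 1: (-12)p + 9(1−p) = −21p + 9; against 2: 3p + (-4)(1−p) = 7p − 4.
Setting these equal: −21p + 9 = 7p − 4 ⇒ −28p = -13 ⇒ p = 13/28, and the value is (-21)·(13/28) + 9 = -3/4.
For Column: with q = P(1), equating a1's and a3's payoffs gives −15q + 3 = 13q − 4 ⇒ q = 1/4.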